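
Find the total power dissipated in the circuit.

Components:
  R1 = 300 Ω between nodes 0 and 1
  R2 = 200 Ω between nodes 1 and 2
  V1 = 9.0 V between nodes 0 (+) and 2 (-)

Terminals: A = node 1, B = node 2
Nodal analysis, taking node 2 as the 0 V reference.
Source V1 fixes V_0 = 9 V.
KCL at each unknown node (sum of currents leaving = 0; resistances in Ω):
  Node 1: (V_1 - 9)/300 + (V_1 - 0)/200 = 0
Collecting terms: 0.008333 × V_1 = 0.03  =>  V_1 = 3.6 V
Power in each resistor, P = (ΔV)²/R:
  P_R1 = (9 - 3.6)²/300 = 0.0972 W
  P_R2 = (3.6 - 0)²/200 = 0.0648 W
P_total = P_R1 + P_R2 = 0.162 W

Final answer: 0.162 W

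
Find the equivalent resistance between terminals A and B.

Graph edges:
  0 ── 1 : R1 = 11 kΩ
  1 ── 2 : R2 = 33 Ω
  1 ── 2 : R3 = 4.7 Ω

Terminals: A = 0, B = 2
Reduce the network between node 0 (A) and node 2 (B) by series/parallel combination:
  Rp1 = R2 ‖ R3 (parallel, both between nodes 1 and 2) = 1/(1/33 + 1/4.7) = 4.114 Ω
  Rs1 = R1 + Rp1 (series, joined only at node 1) = 11000 + 4.114 = 11000 Ω
R_eq = 11 kΩ

Final answer: 11 kΩ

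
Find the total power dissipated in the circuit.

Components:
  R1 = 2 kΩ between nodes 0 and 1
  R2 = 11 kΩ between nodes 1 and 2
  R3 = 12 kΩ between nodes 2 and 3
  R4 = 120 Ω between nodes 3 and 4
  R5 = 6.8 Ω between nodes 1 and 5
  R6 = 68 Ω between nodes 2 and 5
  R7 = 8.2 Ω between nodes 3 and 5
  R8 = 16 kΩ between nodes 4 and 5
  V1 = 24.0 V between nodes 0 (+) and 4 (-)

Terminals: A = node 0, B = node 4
Nodal analysis, taking node 4 as the 0 V reference.
Source V1 fixes V_0 = 24 V.
KCL at each unknown node (sum of currents leaving = 0; resistances in Ω):
  Node 1: (V_1 - 24)/2000 + (V_1 - V_2)/11000 + (V_1 - V_5)/6.8 = 0
  Node 2: (V_2 - V_1)/11000 + (V_2 - V_3)/12000 + (V_2 - V_5)/68 = 0
  Node 3: (V_3 - V_2)/12000 + (V_3 - 0)/120 + (V_3 - V_5)/8.2 = 0
  Node 5: (V_5 - V_1)/6.8 + (V_5 - V_2)/68 + (V_5 - V_3)/8.2 + (V_5 - 0)/16000 = 0
Collecting terms (coefficients in siemens):
  0.1476·V_1 - 0.00009091·V_2 - 0.1471·V_5 = 0.012
  0.01488·V_2 - 0.00009091·V_1 - 0.00008333·V_3 - 0.01471·V_5 = 0
  0.1304·V_3 - 0.00008333·V_2 - 0.122·V_5 = 0
  0.2838·V_5 - 0.1471·V_1 - 0.01471·V_2 - 0.122·V_3 = 0
Solving these 4 simultaneous equations (Gaussian elimination) gives:
  V_1 = 1.507 V, V_2 = 1.43 V, V_3 = 1.339 V, V_5 = 1.43 V
Power in each resistor, P = (ΔV)²/R:
  P_R1 = (24 - 1.507)²/2000 = 0.253 W
  P_R2 = (1.507 - 1.43)²/11000 = 0.0000005317 W
  P_R3 = (1.43 - 1.339)²/12000 = 0.0000006959 W
  P_R4 = (1.339 - 0)²/120 = 0.01494 W
  P_R5 = (1.507 - 1.43)²/6.8 = 0.000859 W
  P_R6 = (1.43 - 1.43)²/68 = 0.00000000002988 W
  P_R7 = (1.339 - 1.43)²/8.2 = 0.001019 W
  P_R8 = (0 - 1.43)²/16000 = 0.0001279 W
P_total = P_R1 + P_R2 + P_R3 + P_R4 + P_R5 + P_R6 + P_R7 + P_R8 = 0.2699 W

Final answer: 0.2699 W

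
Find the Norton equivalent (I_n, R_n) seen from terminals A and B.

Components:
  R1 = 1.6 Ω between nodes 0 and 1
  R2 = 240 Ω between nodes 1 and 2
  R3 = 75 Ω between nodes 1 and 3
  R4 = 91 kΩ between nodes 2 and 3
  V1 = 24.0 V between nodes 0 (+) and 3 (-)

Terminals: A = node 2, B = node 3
Find the Thévenin equivalent first; then I_n = V_th/R_th and R_n = R_th.
Step 1 — V_th is the open-circuit voltage V_A - V_B (nothing connected across the terminals).
Nodal analysis, taking node 3 as the 0 V reference.
Source V1 fixes V_0 = 24 V.
KCL at each unknown node (sum of currents leaving = 0; resistances in Ω):
  Node 1: (V_1 - 24)/1.6 + (V_1 - V_2)/240 + (V_1 - 0)/75 = 0
  Node 2: (V_2 - V_1)/240 + (V_2 - 0)/91000 = 0
Collecting terms (coefficients in siemens):
  0.6425·V_1 - 0.004167·V_2 = 15
  0.004178·V_2 - 0.004167·V_1 = 0
Determinant D = (0.6425)(0.004178) - (-0.004167)(-0.004167) = 0.002667
V_1 = [(15)(0.004178) - (-0.004167)(0)]/D = 23.5 V
V_2 = [(0.6425)(0) - (15)(-0.004167)]/D = 23.44 V
V_th = V_2 - V_3 = 23.44 - 0 = 23.44 V
Step 2 — R_th: zero the source — replace V1 by a short circuit (node 3 merges into node 0) — and find the resistance seen between A (node 2) and B (node 0).
Reduce the network between node 2 (A) and node 0 (B) by series/parallel combination:
  Rp1 = R1 ‖ R3 (parallel, both between nodes 0 and 1) = 1/(1/1.6 + 1/75) = 1.567 Ω
  Rs1 = R2 + Rp1 (series, joined only at node 1) = 240 + 1.567 = 241.6 Ω
  Rp2 = R4 ‖ Rs1 (parallel, both between nodes 0 and 2) = 1/(1/91000 + 1/241.6) = 240.9 Ω
R_th = 240.9 Ω
I_n = V_th/R_th = 23.44/240.9 = 0.09728 A, and R_n = R_th = 240.9 Ω

Final answer: I_n = 0.09728 A, R_n = 240.9 Ω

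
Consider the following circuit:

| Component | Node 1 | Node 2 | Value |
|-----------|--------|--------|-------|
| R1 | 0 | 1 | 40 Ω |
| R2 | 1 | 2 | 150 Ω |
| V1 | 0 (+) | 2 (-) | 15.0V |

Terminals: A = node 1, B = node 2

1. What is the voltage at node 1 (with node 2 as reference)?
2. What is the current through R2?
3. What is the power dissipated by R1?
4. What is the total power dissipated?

Nodal analysis, taking node 2 as the 0 V reference.
Source V1 fixes V_0 = 15 V.
KCL at each unknown node (sum of currents leaving = 0; resistances in Ω):
  Node 1: (V_1 - 15)/40 + (V_1 - 0)/150 = 0
Collecting terms: 0.03167 × V_1 = 0.375  =>  V_1 = 11.84 V
Part 1:
  Read off the nodal solution: V_1 = 11.84 V
Part 2:
  I_R2 = (V_1 - V_2)/R2 = (11.84 - 0)/150 = 0.07895 A
  Magnitude: I_R2 = 0.07895 A
Part 3:
  I_R1 = (V_0 - V_1)/R1 = (15 - 11.84)/40 = 0.07895 A
  P_R1 = I_R1² × R1 = (0.07895)² × 40 = 0.2493 W
Part 4:
  Power in each resistor, P = (ΔV)²/R:
    P_R1 = (15 - 11.84)²/40 = 0.2493 W
    P_R2 = (11.84 - 0)²/150 = 0.9349 W
  P_total = P_R1 + P_R2 = 1.184 W

Final answers:
1. V_1 = 11.84 V
2. I_R2 = 0.07895 A
3. P_R1 = 0.2493 W
4. P_total = 1.184 W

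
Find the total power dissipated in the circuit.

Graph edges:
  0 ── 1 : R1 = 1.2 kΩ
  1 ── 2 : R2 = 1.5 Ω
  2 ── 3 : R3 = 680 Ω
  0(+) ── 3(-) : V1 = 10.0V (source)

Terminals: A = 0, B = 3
Nodal analysis, taking node 3 as the 0 V reference.
Source V1 fixes V_0 = 10 V.
KCL at each unknown node (sum of currents leaving = 0; resistances in Ω):
  Node 1: (V_1 - 10)/1200 + (V_1 - V_2)/1.5 = 0
  Node 2: (V_2 - V_1)/1.5 + (V_2 - 0)/680 = 0
Collecting terms (coefficients in siemens):
  0.6675·V_1 - 0.6667·V_2 = 0.008333
  0.6681·V_2 - 0.6667·V_1 = 0
Determinant D = (0.6675)(0.6681) - (-0.6667)(-0.6667) = 0.001537
V_1 = [(0.008333)(0.6681) - (-0.6667)(0)]/D = 3.622 V
V_2 = [(0.6675)(0) - (0.008333)(-0.6667)]/D = 3.614 V
Power in each resistor, P = (ΔV)²/R:
  P_R1 = (10 - 3.622)²/1200 = 0.0339 W
  P_R2 = (3.622 - 3.614)²/1.5 = 0.00004237 W
  P_R3 = (3.614 - 0)²/680 = 0.01921 W
P_total = P_R1 + P_R2 + P_R3 = 0.05315 W

Final answer: 0.05315 W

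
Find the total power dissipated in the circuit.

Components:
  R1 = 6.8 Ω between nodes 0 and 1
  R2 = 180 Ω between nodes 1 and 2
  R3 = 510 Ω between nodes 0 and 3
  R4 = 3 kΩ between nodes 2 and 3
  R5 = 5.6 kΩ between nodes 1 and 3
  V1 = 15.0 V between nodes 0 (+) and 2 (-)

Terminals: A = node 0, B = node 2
Nodal analysis, taking node 2 as the 0 V reference.
Source V1 fixes V_0 = 15 V.
KCL at each unknown node (sum of currents leaving = 0; resistances in Ω):
  Node 1: (V_1 - 15)/6.8 + (V_1 - 0)/180 + (V_1 - V_3)/5600 = 0
  Node 3: (V_3 - 15)/510 + (V_3 - 0)/3000 + (V_3 - V_1)/5600 = 0
Collecting terms (coefficients in siemens):
  0.1528·V_1 - 0.0001786·V_3 = 2.206
  0.002473·V_3 - 0.0001786·V_1 = 0.02941
Determinant D = (0.1528)(0.002473) - (-0.0001786)(-0.0001786) = 0.0003778
V_1 = [(2.206)(0.002473) - (-0.0001786)(0.02941)]/D = 14.45 V
V_3 = [(0.1528)(0.02941) - (2.206)(-0.0001786)]/D = 12.94 V
Power in each resistor, P = (ΔV)²/R:
  P_R1 = (15 - 14.45)²/6.8 = 0.04413 W
  P_R2 = (14.45 - 0)²/180 = 1.16 W
  P_R3 = (15 - 12.94)²/510 = 0.008334 W
  P_R4 = (0 - 12.94)²/3000 = 0.0558 W
  P_R5 = (14.45 - 12.94)²/5600 = 0.0004092 W
P_total = P_R1 + P_R2 + P_R3 + P_R4 + P_R5 = 1.269 W

Final answer: 1.269 W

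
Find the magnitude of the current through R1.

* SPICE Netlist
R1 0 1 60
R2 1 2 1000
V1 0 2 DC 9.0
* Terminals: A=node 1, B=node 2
Nodal analysis, taking node 2 as the 0 V reference.
Source V1 fixes V_0 = 9 V.
KCL at each unknown node (sum of currents leaving = 0; resistances in Ω):
  Node 1: (V_1 - 9)/60 + (V_1 - 0)/1000 = 0
Collecting terms: 0.01767 × V_1 = 0.15  =>  V_1 = 8.491 V
I_R1 = (V_0 - V_1)/R1 = (9 - 8.491)/60 = 0.008491 A
|I_R1| = 0.008491 A

Final answer: |I_R1| = 0.008491 A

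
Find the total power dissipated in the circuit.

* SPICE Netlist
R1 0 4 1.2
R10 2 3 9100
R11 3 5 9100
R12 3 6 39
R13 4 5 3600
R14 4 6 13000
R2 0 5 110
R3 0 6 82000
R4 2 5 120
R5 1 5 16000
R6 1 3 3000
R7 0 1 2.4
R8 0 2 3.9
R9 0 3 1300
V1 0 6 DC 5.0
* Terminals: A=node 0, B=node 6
Nodal analysis, taking node 6 as the 0 V reference.
Source V1 fixes V_0 = 5 V.
KCL at each unknown node (sum of currents leaving = 0; resistances in Ω):
  Node 1: (V_1 - V_5)/16000 + (V_1 - V_3)/3000 + (V_1 - 5)/2.4 = 0
  Node 2: (V_2 - V_5)/120 + (V_2 - 5)/3.9 + (V_2 - V_3)/9100 = 0
  Node 3: (V_3 - V_1)/3000 + (V_3 - 5)/1300 + (V_3 - V_2)/9100 + (V_3 - V_5)/9100 + (V_3 - 0)/39 = 0
  Node 4: (V_4 - 5)/1.2 + (V_4 - V_5)/3600 + (V_4 - 0)/13000 = 0
  Node 5: (V_5 - 5)/110 + (V_5 - V_2)/120 + (V_5 - V_1)/16000 + (V_5 - V_3)/9100 + (V_5 - V_4)/3600 = 0
Collecting terms (coefficients in siemens):
  0.4171·V_1 - 0.0003333·V_3 - 0.0000625·V_5 = 2.083
  0.2649·V_2 - 0.0001099·V_3 - 0.008333·V_5 = 1.282
  0.02696·V_3 - 0.0003333·V_1 - 0.0001099·V_2 - 0.0001099·V_5 = 0.003846
  0.8337·V_4 - 0.0002778·V_5 = 4.167
  0.01787·V_5 - 0.0000625·V_1 - 0.008333·V_2 - 0.0001099·V_3 - 0.0002778·V_4 = 0.04545
Solving these 5 simultaneous equations (Gaussian elimination) gives:
  V_1 = 4.996 V, V_2 = 4.997 V, V_3 = 0.245 V, V_4 = 5 V
  V_5 = 4.969 V
Power in each resistor, P = (ΔV)²/R:
  P_R1 = (5 - 5)²/1.2 = 0.0000001853 W
  P_R2 = (5 - 4.969)²/110 = 0.000008525 W
  P_R3 = (5 - 0)²/82000 = 0.0003049 W
  P_R4 = (4.997 - 4.969)²/120 = 0.000006388 W
  P_R5 = (4.996 - 4.969)²/16000 = 0.00000004495 W
  P_R6 = (4.996 - 0.245)²/3000 = 0.007525 W
  P_R7 = (5 - 4.996)²/2.4 = 0.000006032 W
  P_R8 = (5 - 4.997)²/3.9 = 0.000002211 W
  P_R9 = (5 - 0.245)²/1300 = 0.01739 W
  P_R10 = (4.997 - 0.245)²/9100 = 0.002482 W
  P_R11 = (0.245 - 4.969)²/9100 = 0.002453 W
  P_R12 = (0.245 - 0)²/39 = 0.001539 W
  P_R13 = (5 - 4.969)²/3600 = 0.0000002525 W
  P_R14 = (5 - 0)²/13000 = 0.001923 W
P_total = P_R1 + P_R2 + P_R3 + P_R4 + P_R5 + P_R6 + P_R7 + P_R8 + P_R9 + P_R10 + P_R11 + P_R12 + P_R13 + P_R14 = 0.03364 W

Final answer: 0.03364 W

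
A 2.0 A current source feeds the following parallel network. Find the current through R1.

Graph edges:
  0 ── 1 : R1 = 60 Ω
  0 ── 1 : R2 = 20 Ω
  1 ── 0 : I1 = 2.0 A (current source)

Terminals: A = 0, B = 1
All resistors sit directly between nodes 0 and 1, so they are in parallel and share one voltage V; the full source current 2 A splits among them.
1/R_par = 1/60 + 1/20 = 0.06667 S  =>  R_par = 15 Ω
V = I × R_par = 2 × 15 = 30 V
I_R1 = V/R1 = 30/60 = 0.5 A

Final answer: 0.5 A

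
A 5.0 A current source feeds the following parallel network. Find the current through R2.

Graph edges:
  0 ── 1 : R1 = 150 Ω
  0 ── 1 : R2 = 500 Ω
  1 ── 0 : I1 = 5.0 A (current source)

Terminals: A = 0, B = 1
All resistors sit directly between nodes 0 and 1, so they are in parallel and share one voltage V; the full source current 5 A splits among them.
1/R_par = 1/150 + 1/500 = 0.008667 S  =>  R_par = 115.4 Ω
V = I × R_par = 5 × 115.4 = 576.9 V
I_R2 = V/R2 = 576.9/500 = 1.154 A

Final answer: 1.154 A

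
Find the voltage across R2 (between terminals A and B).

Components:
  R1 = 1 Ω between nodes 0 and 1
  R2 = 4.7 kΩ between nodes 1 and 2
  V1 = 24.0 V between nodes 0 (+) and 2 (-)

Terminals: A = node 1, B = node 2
R1 and R2 are in series across V1 (node 0 → node 1 → node 2), and the output A–B is taken across R2, so this is a voltage divider.
Series current: I = V1/(R1 + R2) = 24/(1 + 4700) = 24/4701 = 0.005105 A
V_R2 = I × R2 = V1 × R2/(R1 + R2) = 24 × 4700/4701 = 23.99 V

Final answer: 23.99 V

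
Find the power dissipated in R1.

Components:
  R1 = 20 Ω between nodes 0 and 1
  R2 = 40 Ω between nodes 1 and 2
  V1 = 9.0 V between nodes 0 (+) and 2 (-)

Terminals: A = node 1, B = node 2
Nodal analysis, taking node 2 as the 0 V reference.
Source V1 fixes V_0 = 9 V.
KCL at each unknown node (sum of currents leaving = 0; resistances in Ω):
  Node 1: (V_1 - 9)/20 + (V_1 - 0)/40 = 0
Collecting terms: 0.075 × V_1 = 0.45  =>  V_1 = 6 V
I_R1 = (V_0 - V_1)/R1 = (9 - 6)/20 = 0.15 A
P_R1 = I_R1² × R1 = (0.15)² × 20 = 0.45 W

Final answer: 0.45 W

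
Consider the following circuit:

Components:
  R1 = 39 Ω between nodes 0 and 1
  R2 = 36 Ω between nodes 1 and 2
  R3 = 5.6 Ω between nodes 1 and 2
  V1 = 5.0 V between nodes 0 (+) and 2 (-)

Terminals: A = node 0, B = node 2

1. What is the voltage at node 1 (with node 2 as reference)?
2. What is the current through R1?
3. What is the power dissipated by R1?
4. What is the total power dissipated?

Nodal analysis, taking node 2 as the 0 V reference.
Source V1 fixes V_0 = 5 V.
KCL at each unknown node (sum of currents leaving = 0; resistances in Ω):
  Node 1: (V_1 - 5)/39 + (V_1 - 0)/36 + (V_1 - 0)/5.6 = 0
Collecting terms: 0.232 × V_1 = 0.1282  =>  V_1 = 0.5526 V
Part 1:
  Read off the nodal solution: V_1 = 0.5526 V
Part 2:
  I_R1 = (V_0 - V_1)/R1 = (5 - 0.5526)/39 = 0.114 A
  Magnitude: I_R1 = 0.114 A
Part 3:
  I_R1 = (V_0 - V_1)/R1 = (5 - 0.5526)/39 = 0.114 A
  P_R1 = I_R1² × R1 = (0.114)² × 39 = 0.5072 W
Part 4:
  Power in each resistor, P = (ΔV)²/R:
    P_R1 = (5 - 0.5526)²/39 = 0.5072 W
    P_R2 = (0.5526 - 0)²/36 = 0.008483 W
    P_R3 = (0.5526 - 0)²/5.6 = 0.05454 W
  P_total = P_R1 + P_R2 + P_R3 = 0.5702 W

Final answers:
1. V_1 = 0.5526 V
2. I_R1 = 0.114 A
3. P_R1 = 0.5072 W
4. P_total = 0.5702 W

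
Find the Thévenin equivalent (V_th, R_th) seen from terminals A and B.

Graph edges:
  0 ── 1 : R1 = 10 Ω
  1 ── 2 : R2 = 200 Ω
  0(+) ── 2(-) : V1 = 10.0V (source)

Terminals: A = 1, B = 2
Step 1 — V_th is the open-circuit voltage V_A - V_B (nothing connected across the terminals).
Nodal analysis, taking node 2 as the 0 V reference.
Source V1 fixes V_0 = 10 V.
KCL at each unknown node (sum of currents leaving = 0; resistances in Ω):
  Node 1: (V_1 - 10)/10 + (V_1 - 0)/200 = 0
Collecting terms: 0.105 × V_1 = 1  =>  V_1 = 9.524 V
V_th = V_1 - V_2 = 9.524 - 0 = 9.524 V
Step 2 — R_th: zero the source — replace V1 by a short circuit (node 2 merges into node 0) — and find the resistance seen between A (node 1) and B (node 0).
Reduce the network between node 1 (A) and node 0 (B) by series/parallel combination:
  Rp1 = R1 ‖ R2 (parallel, both between nodes 0 and 1) = 1/(1/10 + 1/200) = 9.524 Ω
R_th = 9.524 Ω

Final answer: V_th = 9.524 V, R_th = 9.524 Ω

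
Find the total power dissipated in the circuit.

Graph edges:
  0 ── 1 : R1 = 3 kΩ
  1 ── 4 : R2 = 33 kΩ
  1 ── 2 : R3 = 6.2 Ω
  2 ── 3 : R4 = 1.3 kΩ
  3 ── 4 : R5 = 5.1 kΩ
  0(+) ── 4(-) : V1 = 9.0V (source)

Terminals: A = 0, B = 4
Nodal analysis, taking node 4 as the 0 V reference.
Source V1 fixes V_0 = 9 V.
KCL at each unknown node (sum of currents leaving = 0; resistances in Ω):
  Node 1: (V_1 - 9)/3000 + (V_1 - 0)/33000 + (V_1 - V_2)/6.2 = 0
  Node 2: (V_2 - V_1)/6.2 + (V_2 - V_3)/1300 = 0
  Node 3: (V_3 - V_2)/1300 + (V_3 - 0)/5100 = 0
Collecting terms (coefficients in siemens):
  0.1617·V_1 - 0.1613·V_2 = 0.003
  0.1621·V_2 - 0.1613·V_1 - 0.0007692·V_3 = 0
  0.0009653·V_3 - 0.0007692·V_2 = 0
Solving these 3 simultaneous equations (Gaussian elimination) gives:
  V_1 = 5.772 V, V_2 = 5.767 V, V_3 = 4.595 V
Power in each resistor, P = (ΔV)²/R:
  P_R1 = (9 - 5.772)²/3000 = 0.003473 W
  P_R2 = (5.772 - 0)²/33000 = 0.00101 W
  P_R3 = (5.772 - 5.767)²/6.2 = 0.000005033 W
  P_R4 = (5.767 - 4.595)²/1300 = 0.001055 W
  P_R5 = (4.595 - 0)²/5100 = 0.00414 W
P_total = P_R1 + P_R2 + P_R3 + P_R4 + P_R5 = 0.009683 W

Final answer: 0.009683 W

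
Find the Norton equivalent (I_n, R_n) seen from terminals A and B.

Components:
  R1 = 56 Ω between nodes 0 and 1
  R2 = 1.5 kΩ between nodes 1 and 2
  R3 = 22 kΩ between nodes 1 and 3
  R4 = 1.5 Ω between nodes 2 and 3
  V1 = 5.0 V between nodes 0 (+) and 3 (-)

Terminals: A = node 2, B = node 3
Find the Thévenin equivalent first; then I_n = V_th/R_th and R_n = R_th.
Step 1 — V_th is the open-circuit voltage V_A - V_B (nothing connected across the terminals).
Nodal analysis, taking node 3 as the 0 V reference.
Source V1 fixes V_0 = 5 V.
KCL at each unknown node (sum of currents leaving = 0; resistances in Ω):
  Node 1: (V_1 - 5)/56 + (V_1 - V_2)/1500 + (V_1 - 0)/22000 = 0
  Node 2: (V_2 - V_1)/1500 + (V_2 - 0)/1.5 = 0
Collecting terms (coefficients in siemens):
  0.01857·V_1 - 0.0006667·V_2 = 0.08929
  0.6673·V_2 - 0.0006667·V_1 = 0
Determinant D = (0.01857)(0.6673) - (-0.0006667)(-0.0006667) = 0.01239
V_1 = [(0.08929)(0.6673) - (-0.0006667)(0)]/D = 4.808 V
V_2 = [(0.01857)(0) - (0.08929)(-0.0006667)]/D = 0.004804 V
V_th = V_2 - V_3 = 0.004804 - 0 = 0.004804 V
Step 2 — R_th: zero the source — replace V1 by a short circuit (node 3 merges into node 0) — and find the resistance seen between A (node 2) and B (node 0).
Reduce the network between node 2 (A) and node 0 (B) by series/parallel combination:
  Rp1 = R1 ‖ R3 (parallel, both between nodes 0 and 1) = 1/(1/56 + 1/22000) = 55.86 Ω
  Rs1 = R2 + Rp1 (series, joined only at node 1) = 1500 + 55.86 = 1556 Ω
  Rp2 = R4 ‖ Rs1 (parallel, both between nodes 0 and 2) = 1/(1/1.5 + 1/1556) = 1.499 Ω
R_th = 1.499 Ω
I_n = V_th/R_th = 0.004804/1.499 = 0.003206 A, and R_n = R_th = 1.499 Ω

Final answer: I_n = 0.003206 A, R_n = 1.499 Ω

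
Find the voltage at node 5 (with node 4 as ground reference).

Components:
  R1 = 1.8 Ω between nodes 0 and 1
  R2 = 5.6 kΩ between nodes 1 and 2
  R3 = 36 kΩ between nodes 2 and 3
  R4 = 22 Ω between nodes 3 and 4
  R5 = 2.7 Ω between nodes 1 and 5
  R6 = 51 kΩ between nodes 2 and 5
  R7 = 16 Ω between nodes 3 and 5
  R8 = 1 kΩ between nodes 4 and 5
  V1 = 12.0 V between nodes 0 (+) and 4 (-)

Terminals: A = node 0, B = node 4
Nodal analysis, taking node 4 as the 0 V reference.
Source V1 fixes V_0 = 12 V.
KCL at each unknown node (sum of currents leaving = 0; resistances in Ω):
  Node 1: (V_1 - 12)/1.8 + (V_1 - V_2)/5600 + (V_1 - V_5)/2.7 = 0
  Node 2: (V_2 - V_1)/5600 + (V_2 - V_3)/36000 + (V_2 - V_5)/51000 = 0
  Node 3: (V_3 - V_2)/36000 + (V_3 - 0)/22 + (V_3 - V_5)/16 = 0
  Node 5: (V_5 - V_1)/2.7 + (V_5 - V_2)/51000 + (V_5 - V_3)/16 + (V_5 - 0)/1000 = 0
Collecting terms (coefficients in siemens):
  0.9261·V_1 - 0.0001786·V_2 - 0.3704·V_5 = 6.667
  0.000226·V_2 - 0.0001786·V_1 - 0.00002778·V_3 - 0.00001961·V_5 = 0
  0.108·V_3 - 0.00002778·V_2 - 0.0625·V_5 = 0
  0.4339·V_5 - 0.3704·V_1 - 0.00001961·V_2 - 0.0625·V_3 = 0
Solving these 4 simultaneous equations (Gaussian elimination) gives:
  V_1 = 11.47 V, V_2 = 10.76 V, V_3 = 6.188 V, V_5 = 10.69 V
The requested potential is V_5 = 10.69 V.

Final answer: V_5 = 10.69 V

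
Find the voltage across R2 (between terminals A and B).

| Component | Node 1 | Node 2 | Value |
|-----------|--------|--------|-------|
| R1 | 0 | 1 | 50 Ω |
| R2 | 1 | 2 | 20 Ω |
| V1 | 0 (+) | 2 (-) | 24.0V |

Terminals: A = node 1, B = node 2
R1 and R2 are in series across V1 (node 0 → node 1 → node 2), and the output A–B is taken across R2, so this is a voltage divider.
Series current: I = V1/(R1 + R2) = 24/(50 + 20) = 24/70 = 0.3429 A
V_R2 = I × R2 = V1 × R2/(R1 + R2) = 24 × 20/70 = 6.857 V

Final answer: 6.857 V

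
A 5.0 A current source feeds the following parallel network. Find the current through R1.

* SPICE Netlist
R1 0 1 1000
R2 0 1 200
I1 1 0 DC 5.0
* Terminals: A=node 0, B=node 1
All resistors sit directly between nodes 0 and 1, so they are in parallel and share one voltage V; the full source current 5 A splits among them.
1/R_par = 1/1000 + 1/200 = 0.006 S  =>  R_par = 166.7 Ω
V = I × R_par = 5 × 166.7 = 833.3 V
I_R1 = V/R1 = 833.3/1000 = 0.8333 A

Final answer: 0.8333 A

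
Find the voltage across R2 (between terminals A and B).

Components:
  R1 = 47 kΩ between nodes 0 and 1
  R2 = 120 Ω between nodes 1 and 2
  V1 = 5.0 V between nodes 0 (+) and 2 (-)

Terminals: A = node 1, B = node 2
R1 and R2 are in series across V1 (node 0 → node 1 → node 2), and the output A–B is taken across R2, so this is a voltage divider.
Series current: I = V1/(R1 + R2) = 5/(47000 + 120) = 5/47120 = 0.0001061 A
V_R2 = I × R2 = V1 × R2/(R1 + R2) = 5 × 120/47120 = 0.01273 V

Final answer: 0.01273 V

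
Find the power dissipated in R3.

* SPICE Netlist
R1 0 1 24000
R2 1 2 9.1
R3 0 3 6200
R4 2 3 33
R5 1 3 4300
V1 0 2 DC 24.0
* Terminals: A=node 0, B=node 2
Nodal analysis, taking node 2 as the 0 V reference.
Source V1 fixes V_0 = 24 V.
KCL at each unknown node (sum of currents leaving = 0; resistances in Ω):
  Node 1: (V_1 - 24)/24000 + (V_1 - 0)/9.1 + (V_1 - V_3)/4300 = 0
  Node 3: (V_3 - 24)/6200 + (V_3 - 0)/33 + (V_3 - V_1)/4300 = 0
Collecting terms (coefficients in siemens):
  0.1102·V_1 - 0.0002326·V_3 = 0.001
  0.0307·V_3 - 0.0002326·V_1 = 0.003871
Determinant D = (0.1102)(0.0307) - (-0.0002326)(-0.0002326) = 0.003382
V_1 = [(0.001)(0.0307) - (-0.0002326)(0.003871)]/D = 0.009344 V
V_3 = [(0.1102)(0.003871) - (0.001)(-0.0002326)]/D = 0.1262 V
I_R3 = (V_0 - V_3)/R3 = (24 - 0.1262)/6200 = 0.003851 A
P_R3 = I_R3² × R3 = (0.003851)² × 6200 = 0.09193 W

Final answer: 0.09193 W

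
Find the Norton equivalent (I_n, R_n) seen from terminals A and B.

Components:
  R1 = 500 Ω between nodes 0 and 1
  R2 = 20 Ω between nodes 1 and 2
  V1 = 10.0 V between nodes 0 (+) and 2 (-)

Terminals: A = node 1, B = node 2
Find the Thévenin equivalent first; then I_n = V_th/R_th and R_n = R_th.
Step 1 — V_th is the open-circuit voltage V_A - V_B (nothing connected across the terminals).
Nodal analysis, taking node 2 as the 0 V reference.
Source V1 fixes V_0 = 10 V.
KCL at each unknown node (sum of currents leaving = 0; resistances in Ω):
  Node 1: (V_1 - 10)/500 + (V_1 - 0)/20 = 0
Collecting terms: 0.052 × V_1 = 0.02  =>  V_1 = 0.3846 V
V_th = V_1 - V_2 = 0.3846 - 0 = 0.3846 V
Step 2 — R_th: zero the source — replace V1 by a short circuit (node 2 merges into node 0) — and find the resistance seen between A (node 1) and B (node 0).
Reduce the network between node 1 (A) and node 0 (B) by series/parallel combination:
  Rp1 = R1 ‖ R2 (parallel, both between nodes 0 and 1) = 1/(1/500 + 1/20) = 19.23 Ω
R_th = 19.23 Ω
I_n = V_th/R_th = 0.3846/19.23 = 0.02 A, and R_n = R_th = 19.23 Ω

Final answer: I_n = 0.02 A, R_n = 19.23 Ω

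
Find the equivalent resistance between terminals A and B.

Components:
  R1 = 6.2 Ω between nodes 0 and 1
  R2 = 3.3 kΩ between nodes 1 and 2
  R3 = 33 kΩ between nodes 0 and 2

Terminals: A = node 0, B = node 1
Reduce the network between node 0 (A) and node 1 (B) by series/parallel combination:
  Rs1 = R3 + R2 (series, joined only at node 2) = 33000 + 3300 = 36300 Ω
  Rp1 = R1 ‖ Rs1 (parallel, both between nodes 0 and 1) = 1/(1/6.2 + 1/36300) = 6.199 Ω
R_eq = 6.199 Ω

Final answer: 6.199 Ω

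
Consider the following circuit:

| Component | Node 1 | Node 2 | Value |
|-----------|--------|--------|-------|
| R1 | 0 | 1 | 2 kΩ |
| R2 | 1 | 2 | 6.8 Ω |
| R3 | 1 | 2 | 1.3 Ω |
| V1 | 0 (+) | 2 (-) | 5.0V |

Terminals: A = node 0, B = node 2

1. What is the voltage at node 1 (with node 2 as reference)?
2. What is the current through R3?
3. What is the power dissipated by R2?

Nodal analysis, taking node 2 as the 0 V reference.
Source V1 fixes V_0 = 5 V.
KCL at each unknown node (sum of currents leaving = 0; resistances in Ω):
  Node 1: (V_1 - 5)/2000 + (V_1 - 0)/6.8 + (V_1 - 0)/1.3 = 0
Collecting terms: 0.9168 × V_1 = 0.0025  =>  V_1 = 0.002727 V
Part 1:
  Read off the nodal solution: V_1 = 0.002727 V
Part 2:
  I_R3 = (V_1 - V_2)/R3 = (0.002727 - 0)/1.3 = 0.002098 A
  Magnitude: I_R3 = 0.002098 A
Part 3:
  I_R2 = (V_1 - V_2)/R2 = (0.002727 - 0)/6.8 = 0.000401 A
  P_R2 = I_R2² × R2 = (0.000401)² × 6.8 = 0.000001094 W

Final answers:
1. V_1 = 0.002727 V
2. I_R3 = 0.002098 A
3. P_R2 = 1.094e-06 W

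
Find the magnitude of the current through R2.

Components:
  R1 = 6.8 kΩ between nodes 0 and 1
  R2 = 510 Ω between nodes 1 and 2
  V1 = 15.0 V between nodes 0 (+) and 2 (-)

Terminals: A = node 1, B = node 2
Nodal analysis, taking node 2 as the 0 V reference.
Source V1 fixes V_0 = 15 V.
KCL at each unknown node (sum of currents leaving = 0; resistances in Ω):
  Node 1: (V_1 - 15)/6800 + (V_1 - 0)/510 = 0
Collecting terms: 0.002108 × V_1 = 0.002206  =>  V_1 = 1.047 V
I_R2 = (V_1 - V_2)/R2 = (1.047 - 0)/510 = 0.002052 A
|I_R2| = 0.002052 A

Final answer: |I_R2| = 0.002052 A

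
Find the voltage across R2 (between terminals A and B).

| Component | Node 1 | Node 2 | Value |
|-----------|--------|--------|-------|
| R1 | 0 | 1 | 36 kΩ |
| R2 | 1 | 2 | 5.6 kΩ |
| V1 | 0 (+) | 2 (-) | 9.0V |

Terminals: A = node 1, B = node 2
R1 and R2 are in series across V1 (node 0 → node 1 → node 2), and the output A–B is taken across R2, so this is a voltage divider.
Series current: I = V1/(R1 + R2) = 9/(36000 + 5600) = 9/41600 = 0.0002163 A
V_R2 = I × R2 = V1 × R2/(R1 + R2) = 9 × 5600/41600 = 1.212 V

Final answer: 1.212 V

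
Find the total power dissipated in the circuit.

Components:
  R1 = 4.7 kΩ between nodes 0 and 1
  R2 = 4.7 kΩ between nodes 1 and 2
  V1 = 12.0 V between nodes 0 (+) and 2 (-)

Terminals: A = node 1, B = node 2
Nodal analysis, taking node 2 as the 0 V reference.
Source V1 fixes V_0 = 12 V.
KCL at each unknown node (sum of currents leaving = 0; resistances in Ω):
  Node 1: (V_1 - 12)/4700 + (V_1 - 0)/4700 = 0
Collecting terms: 0.0004255 × V_1 = 0.002553  =>  V_1 = 6 V
Power in each resistor, P = (ΔV)²/R:
  P_R1 = (12 - 6)²/4700 = 0.00766 W
  P_R2 = (6 - 0)²/4700 = 0.00766 W
P_total = P_R1 + P_R2 = 0.01532 W

Final answer: 0.01532 W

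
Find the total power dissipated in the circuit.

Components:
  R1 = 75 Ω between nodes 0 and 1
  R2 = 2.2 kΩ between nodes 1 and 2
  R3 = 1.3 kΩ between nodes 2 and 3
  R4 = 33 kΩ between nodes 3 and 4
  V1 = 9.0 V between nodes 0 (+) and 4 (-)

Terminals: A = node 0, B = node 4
Nodal analysis, taking node 4 as the 0 V reference.
Source V1 fixes V_0 = 9 V.
KCL at each unknown node (sum of currents leaving = 0; resistances in Ω):
  Node 1: (V_1 - 9)/75 + (V_1 - V_2)/2200 = 0
  Node 2: (V_2 - V_1)/2200 + (V_2 - V_3)/1300 = 0
  Node 3: (V_3 - V_2)/1300 + (V_3 - 0)/33000 = 0
Collecting terms (coefficients in siemens):
  0.01379·V_1 - 0.0004545·V_2 = 0.12
  0.001224·V_2 - 0.0004545·V_1 - 0.0007692·V_3 = 0
  0.0007995·V_3 - 0.0007692·V_2 = 0
Solving these 3 simultaneous equations (Gaussian elimination) gives:
  V_1 = 8.982 V, V_2 = 8.44 V, V_3 = 8.12 V
Power in each resistor, P = (ΔV)²/R:
  P_R1 = (9 - 8.982)²/75 = 0.000004541 W
  P_R2 = (8.982 - 8.44)²/2200 = 0.0001332 W
  P_R3 = (8.44 - 8.12)²/1300 = 0.00007872 W
  P_R4 = (8.12 - 0)²/33000 = 0.001998 W
P_total = P_R1 + P_R2 + P_R3 + P_R4 = 0.002215 W

Final answer: 0.002215 W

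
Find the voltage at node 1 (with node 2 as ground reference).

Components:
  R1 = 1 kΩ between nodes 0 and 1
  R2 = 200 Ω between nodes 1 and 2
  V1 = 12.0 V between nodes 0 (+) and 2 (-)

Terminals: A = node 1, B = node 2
Nodal analysis, taking node 2 as the 0 V reference.
Source V1 fixes V_0 = 12 V.
KCL at each unknown node (sum of currents leaving = 0; resistances in Ω):
  Node 1: (V_1 - 12)/1000 + (V_1 - 0)/200 = 0
Collecting terms: 0.006 × V_1 = 0.012  =>  V_1 = 2 V
The requested potential is V_1 = 2 V.

Final answer: V_1 = 2 V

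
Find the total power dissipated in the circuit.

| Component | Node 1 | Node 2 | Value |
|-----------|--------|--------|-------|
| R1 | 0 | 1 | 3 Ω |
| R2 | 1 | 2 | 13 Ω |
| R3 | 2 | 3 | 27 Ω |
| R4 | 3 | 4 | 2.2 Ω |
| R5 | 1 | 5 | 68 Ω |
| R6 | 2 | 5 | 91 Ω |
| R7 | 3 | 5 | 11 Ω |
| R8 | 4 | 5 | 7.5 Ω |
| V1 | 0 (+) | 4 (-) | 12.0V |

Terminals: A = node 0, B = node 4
Nodal analysis, taking node 4 as the 0 V reference.
Source V1 fixes V_0 = 12 V.
KCL at each unknown node (sum of currents leaving = 0; resistances in Ω):
  Node 1: (V_1 - 12)/3 + (V_1 - V_2)/13 + (V_1 - V_5)/68 = 0
  Node 2: (V_2 - V_1)/13 + (V_2 - V_3)/27 + (V_2 - V_5)/91 = 0
  Node 3: (V_3 - V_2)/27 + (V_3 - 0)/2.2 + (V_3 - V_5)/11 = 0
  Node 5: (V_5 - V_1)/68 + (V_5 - V_2)/91 + (V_5 - V_3)/11 + (V_5 - 0)/7.5 = 0
Collecting terms (coefficients in siemens):
  0.425·V_1 - 0.07692·V_2 - 0.01471·V_5 = 4
  0.1249·V_2 - 0.07692·V_1 - 0.03704·V_3 - 0.01099·V_5 = 0
  0.5825·V_3 - 0.03704·V_2 - 0.09091·V_5 = 0
  0.2499·V_5 - 0.01471·V_1 - 0.01099·V_2 - 0.09091·V_3 = 0
Solving these 4 simultaneous equations (Gaussian elimination) gives:
  V_1 = 10.7 V, V_2 = 6.869 V, V_3 = 0.6172 V, V_5 = 1.156 V
Power in each resistor, P = (ΔV)²/R:
  P_R1 = (12 - 10.7)²/3 = 0.5668 W
  P_R2 = (10.7 - 6.869)²/13 = 1.126 W
  P_R3 = (6.869 - 0.6172)²/27 = 1.448 W
  P_R4 = (0.6172 - 0)²/2.2 = 0.1731 W
  P_R5 = (10.7 - 1.156)²/68 = 1.338 W
  P_R6 = (6.869 - 1.156)²/91 = 0.3587 W
  P_R7 = (0.6172 - 1.156)²/11 = 0.02638 W
  P_R8 = (0 - 1.156)²/7.5 = 0.1781 W
P_total = P_R1 + P_R2 + P_R3 + P_R4 + P_R5 + P_R6 + P_R7 + P_R8 = 5.216 W

Final answer: 5.216 W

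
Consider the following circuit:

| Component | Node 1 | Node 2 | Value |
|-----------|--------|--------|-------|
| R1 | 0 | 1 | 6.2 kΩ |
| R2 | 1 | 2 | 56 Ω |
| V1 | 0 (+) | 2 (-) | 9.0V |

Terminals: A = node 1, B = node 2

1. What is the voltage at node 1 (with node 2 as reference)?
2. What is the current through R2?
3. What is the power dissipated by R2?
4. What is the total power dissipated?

Nodal analysis, taking node 2 as the 0 V reference.
Source V1 fixes V_0 = 9 V.
KCL at each unknown node (sum of currents leaving = 0; resistances in Ω):
  Node 1: (V_1 - 9)/6200 + (V_1 - 0)/56 = 0
Collecting terms: 0.01802 × V_1 = 0.001452  =>  V_1 = 0.08056 V
Part 1:
  Read off the nodal solution: V_1 = 0.08056 V
Part 2:
  I_R2 = (V_1 - V_2)/R2 = (0.08056 - 0)/56 = 0.001439 A
  Magnitude: I_R2 = 0.001439 A
Part 3:
  I_R2 = (V_1 - V_2)/R2 = (0.08056 - 0)/56 = 0.001439 A
  P_R2 = I_R2² × R2 = (0.001439)² × 56 = 0.0001159 W
Part 4:
  Power in each resistor, P = (ΔV)²/R:
    P_R1 = (9 - 0.08056)²/6200 = 0.01283 W
    P_R2 = (0.08056 - 0)²/56 = 0.0001159 W
  P_total = P_R1 + P_R2 = 0.01295 W

Final answers:
1. V_1 = 0.08056 V
2. I_R2 = 0.001439 A
3. P_R2 = 0.0001159 W
4. P_total = 0.01295 W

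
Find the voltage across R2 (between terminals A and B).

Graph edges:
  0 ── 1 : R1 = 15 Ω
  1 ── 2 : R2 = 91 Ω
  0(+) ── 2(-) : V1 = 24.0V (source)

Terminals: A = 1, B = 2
R1 and R2 are in series across V1 (node 0 → node 1 → node 2), and the output A–B is taken across R2, so this is a voltage divider.
Series current: I = V1/(R1 + R2) = 24/(15 + 91) = 24/106 = 0.2264 A
V_R2 = I × R2 = V1 × R2/(R1 + R2) = 24 × 91/106 = 20.6 V

Final answer: 20.6 V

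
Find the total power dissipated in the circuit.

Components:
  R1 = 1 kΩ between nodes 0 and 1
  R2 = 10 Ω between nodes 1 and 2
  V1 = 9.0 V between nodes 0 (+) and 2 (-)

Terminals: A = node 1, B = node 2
Nodal analysis, taking node 2 as the 0 V reference.
Source V1 fixes V_0 = 9 V.
KCL at each unknown node (sum of currents leaving = 0; resistances in Ω):
  Node 1: (V_1 - 9)/1000 + (V_1 - 0)/10 = 0
Collecting terms: 0.101 × V_1 = 0.009  =>  V_1 = 0.08911 V
Power in each resistor, P = (ΔV)²/R:
  P_R1 = (9 - 0.08911)²/1000 = 0.0794 W
  P_R2 = (0.08911 - 0)²/10 = 0.000794 W
P_total = P_R1 + P_R2 = 0.0802 W

Final answer: 0.0802 W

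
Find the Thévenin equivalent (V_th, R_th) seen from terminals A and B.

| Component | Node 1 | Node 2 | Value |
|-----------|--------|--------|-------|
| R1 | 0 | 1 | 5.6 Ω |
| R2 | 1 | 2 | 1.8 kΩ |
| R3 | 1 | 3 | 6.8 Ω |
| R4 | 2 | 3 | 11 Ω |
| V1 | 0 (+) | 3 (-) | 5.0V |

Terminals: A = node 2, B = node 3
Step 1 — V_th is the open-circuit voltage V_A - V_B (nothing connected across the terminals).
Nodal analysis, taking node 3 as the 0 V reference.
Source V1 fixes V_0 = 5 V.
KCL at each unknown node (sum of currents leaving = 0; resistances in Ω):
  Node 1: (V_1 - 5)/5.6 + (V_1 - V_2)/1800 + (V_1 - 0)/6.8 = 0
  Node 2: (V_2 - V_1)/1800 + (V_2 - 0)/11 = 0
Collecting terms (coefficients in siemens):
  0.3262·V_1 - 0.0005556·V_2 = 0.8929
  0.09146·V_2 - 0.0005556·V_1 = 0
Determinant D = (0.3262)(0.09146) - (-0.0005556)(-0.0005556) = 0.02983
V_1 = [(0.8929)(0.09146) - (-0.0005556)(0)]/D = 2.737 V
V_2 = [(0.3262)(0) - (0.8929)(-0.0005556)]/D = 0.01663 V
V_th = V_2 - V_3 = 0.01663 - 0 = 0.01663 V
Step 2 — R_th: zero the source — replace V1 by a short circuit (node 3 merges into node 0) — and find the resistance seen between A (node 2) and B (node 0).
Reduce the network between node 2 (A) and node 0 (B) by series/parallel combination:
  Rp1 = R1 ‖ R3 (parallel, both between nodes 0 and 1) = 1/(1/5.6 + 1/6.8) = 3.071 Ω
  Rs1 = R2 + Rp1 (series, joined only at node 1) = 1800 + 3.071 = 1803 Ω
  Rp2 = R4 ‖ Rs1 (parallel, both between nodes 0 and 2) = 1/(1/11 + 1/1803) = 10.93 Ω
R_th = 10.93 Ω

Final answer: V_th = 0.01663 V, R_th = 10.93 Ω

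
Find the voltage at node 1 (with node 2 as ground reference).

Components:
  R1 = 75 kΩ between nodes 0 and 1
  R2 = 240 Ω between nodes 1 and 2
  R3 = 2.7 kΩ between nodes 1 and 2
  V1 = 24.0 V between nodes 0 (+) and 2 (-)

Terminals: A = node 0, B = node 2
Nodal analysis, taking node 2 as the 0 V reference.
Source V1 fixes V_0 = 24 V.
KCL at each unknown node (sum of currents leaving = 0; resistances in Ω):
  Node 1: (V_1 - 24)/75000 + (V_1 - 0)/240 + (V_1 - 0)/2700 = 0
Collecting terms: 0.00455 × V_1 = 0.00032  =>  V_1 = 0.07032 V
The requested potential is V_1 = 0.07032 V.

Final answer: V_1 = 0.07032 V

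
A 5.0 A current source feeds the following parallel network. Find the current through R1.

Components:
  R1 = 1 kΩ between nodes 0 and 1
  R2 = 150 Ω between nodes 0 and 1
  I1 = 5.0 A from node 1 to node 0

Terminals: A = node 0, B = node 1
All resistors sit directly between nodes 0 and 1, so they are in parallel and share one voltage V; the full source current 5 A splits among them.
1/R_par = 1/1000 + 1/150 = 0.007667 S  =>  R_par = 130.4 Ω
V = I × R_par = 5 × 130.4 = 652.2 V
I_R1 = V/R1 = 652.2/1000 = 0.6522 A

Final answer: 0.6522 A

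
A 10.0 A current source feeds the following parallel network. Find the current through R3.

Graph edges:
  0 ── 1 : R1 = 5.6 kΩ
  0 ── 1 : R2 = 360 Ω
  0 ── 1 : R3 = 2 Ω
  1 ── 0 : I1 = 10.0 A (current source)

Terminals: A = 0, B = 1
All resistors sit directly between nodes 0 and 1, so they are in parallel and share one voltage V; the full source current 10 A splits among them.
1/R_par = 1/5600 + 1/360 + 1/2 = 0.503 S  =>  R_par = 1.988 Ω
V = I × R_par = 10 × 1.988 = 19.88 V
I_R3 = V/R3 = 19.88/2 = 9.941 A

Final answer: 9.941 A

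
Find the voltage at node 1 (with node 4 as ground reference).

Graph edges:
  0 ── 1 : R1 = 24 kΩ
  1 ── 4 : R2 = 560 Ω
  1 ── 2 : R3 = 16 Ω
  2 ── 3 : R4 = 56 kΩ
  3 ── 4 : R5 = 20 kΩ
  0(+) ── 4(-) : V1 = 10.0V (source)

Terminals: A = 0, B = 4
Nodal analysis, taking node 4 as the 0 V reference.
Source V1 fixes V_0 = 10 V.
KCL at each unknown node (sum of currents leaving = 0; resistances in Ω):
  Node 1: (V_1 - 10)/24000 + (V_1 - 0)/560 + (V_1 - V_2)/16 = 0
  Node 2: (V_2 - V_1)/16 + (V_2 - V_3)/56000 = 0
  Node 3: (V_3 - V_2)/56000 + (V_3 - 0)/20000 = 0
Collecting terms (coefficients in siemens):
  0.06433·V_1 - 0.0625·V_2 = 0.0004167
  0.06252·V_2 - 0.0625·V_1 - 0.00001786·V_3 = 0
  0.00006786·V_3 - 0.00001786·V_2 = 0
Solving these 3 simultaneous equations (Gaussian elimination) gives:
  V_1 = 0.2264 V, V_2 = 0.2263 V, V_3 = 0.05956 V
The requested potential is V_1 = 0.2264 V.

Final answer: V_1 = 0.2264 V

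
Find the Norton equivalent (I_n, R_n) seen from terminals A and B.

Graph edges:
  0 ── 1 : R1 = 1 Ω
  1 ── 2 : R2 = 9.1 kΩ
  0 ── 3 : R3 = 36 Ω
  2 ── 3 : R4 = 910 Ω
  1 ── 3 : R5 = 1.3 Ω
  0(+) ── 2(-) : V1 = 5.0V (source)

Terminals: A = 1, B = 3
Find the Thévenin equivalent first; then I_n = V_th/R_th and R_n = R_th.
Step 1 — V_th is the open-circuit voltage V_A - V_B (nothing connected across the terminals).
Nodal analysis, taking node 2 as the 0 V reference.
Source V1 fixes V_0 = 5 V.
KCL at each unknown node (sum of currents leaving = 0; resistances in Ω):
  Node 1: (V_1 - 5)/1 + (V_1 - 0)/9100 + (V_1 - V_3)/1.3 = 0
  Node 3: (V_3 - 5)/36 + (V_3 - 0)/910 + (V_3 - V_1)/1.3 = 0
Collecting terms (coefficients in siemens):
  1.769·V_1 - 0.7692·V_3 = 5
  0.7981·V_3 - 0.7692·V_1 = 0.1389
Determinant D = (1.769)(0.7981) - (-0.7692)(-0.7692) = 0.8204
V_1 = [(5)(0.7981) - (-0.7692)(0.1389)]/D = 4.994 V
V_3 = [(1.769)(0.1389) - (5)(-0.7692)]/D = 4.988 V
V_th = V_1 - V_3 = 4.994 - 4.988 = 0.006679 V
Step 2 — R_th: zero the source — replace V1 by a short circuit (node 2 merges into node 0) — and find the resistance seen between A (node 1) and B (node 3).
Reduce the network between node 1 (A) and node 3 (B) by series/parallel combination:
  Rp1 = R1 ‖ R2 (parallel, both between nodes 0 and 1) = 1/(1/1 + 1/9100) = 0.9999 Ω
  Rp2 = R3 ‖ R4 (parallel, both between nodes 0 and 3) = 1/(1/36 + 1/910) = 34.63 Ω
  Rs1 = Rp1 + Rp2 (series, joined only at node 0) = 0.9999 + 34.63 = 35.63 Ω
  Rp3 = R5 ‖ Rs1 (parallel, both between nodes 1 and 3) = 1/(1/1.3 + 1/35.63) = 1.254 Ω
R_th = 1.254 Ω
I_n = V_th/R_th = 0.006679/1.254 = 0.005325 A, and R_n = R_th = 1.254 Ω

Final answer: I_n = 0.005325 A, R_n = 1.254 Ω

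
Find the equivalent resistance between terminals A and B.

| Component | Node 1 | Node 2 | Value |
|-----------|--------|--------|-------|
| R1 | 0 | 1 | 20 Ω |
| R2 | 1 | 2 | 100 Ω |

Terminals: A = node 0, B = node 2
Reduce the network between node 0 (A) and node 2 (B) by series/parallel combination:
  Rs1 = R1 + R2 (series, joined only at node 1) = 20 + 100 = 120 Ω
R_eq = 120 Ω

Final answer: 120 Ω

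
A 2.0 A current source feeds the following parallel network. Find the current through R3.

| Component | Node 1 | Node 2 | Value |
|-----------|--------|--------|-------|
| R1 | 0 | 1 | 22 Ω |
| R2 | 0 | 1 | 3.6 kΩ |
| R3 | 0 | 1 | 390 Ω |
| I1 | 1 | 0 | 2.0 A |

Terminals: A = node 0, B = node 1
All resistors sit directly between nodes 0 and 1, so they are in parallel and share one voltage V; the full source current 2 A splits among them.
1/R_par = 1/22 + 1/3600 + 1/390 = 0.0483 S  =>  R_par = 20.71 Ω
V = I × R_par = 2 × 20.71 = 41.41 V
I_R3 = V/R3 = 41.41/390 = 0.1062 A

Final answer: 0.1062 A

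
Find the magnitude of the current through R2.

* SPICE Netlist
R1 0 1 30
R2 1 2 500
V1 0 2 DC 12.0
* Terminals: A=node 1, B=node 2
Nodal analysis, taking node 2 as the 0 V reference.
Source V1 fixes V_0 = 12 V.
KCL at each unknown node (sum of currents leaving = 0; resistances in Ω):
  Node 1: (V_1 - 12)/30 + (V_1 - 0)/500 = 0
Collecting terms: 0.03533 × V_1 = 0.4  =>  V_1 = 11.32 V
I_R2 = (V_1 - V_2)/R2 = (11.32 - 0)/500 = 0.02264 A
|I_R2| = 0.02264 A

Final answer: |I_R2| = 0.02264 A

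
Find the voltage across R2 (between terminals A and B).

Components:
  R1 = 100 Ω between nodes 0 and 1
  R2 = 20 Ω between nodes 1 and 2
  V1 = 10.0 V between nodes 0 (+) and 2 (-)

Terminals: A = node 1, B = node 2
R1 and R2 are in series across V1 (node 0 → node 1 → node 2), and the output A–B is taken across R2, so this is a voltage divider.
Series current: I = V1/(R1 + R2) = 10/(100 + 20) = 10/120 = 0.08333 A
V_R2 = I × R2 = V1 × R2/(R1 + R2) = 10 × 20/120 = 1.667 V

Final answer: 1.667 V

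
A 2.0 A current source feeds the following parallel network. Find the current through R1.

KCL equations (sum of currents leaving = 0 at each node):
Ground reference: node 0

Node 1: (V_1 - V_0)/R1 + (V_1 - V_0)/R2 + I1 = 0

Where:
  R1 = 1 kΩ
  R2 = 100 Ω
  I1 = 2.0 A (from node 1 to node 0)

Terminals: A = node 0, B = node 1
All resistors sit directly between nodes 0 and 1, so they are in parallel and share one voltage V; the full source current 2 A splits among them.
1/R_par = 1/1000 + 1/100 = 0.011 S  =>  R_par = 90.91 Ω
V = I × R_par = 2 × 90.91 = 181.8 V
I_R1 = V/R1 = 181.8/1000 = 0.1818 A

Final answer: 0.1818 A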